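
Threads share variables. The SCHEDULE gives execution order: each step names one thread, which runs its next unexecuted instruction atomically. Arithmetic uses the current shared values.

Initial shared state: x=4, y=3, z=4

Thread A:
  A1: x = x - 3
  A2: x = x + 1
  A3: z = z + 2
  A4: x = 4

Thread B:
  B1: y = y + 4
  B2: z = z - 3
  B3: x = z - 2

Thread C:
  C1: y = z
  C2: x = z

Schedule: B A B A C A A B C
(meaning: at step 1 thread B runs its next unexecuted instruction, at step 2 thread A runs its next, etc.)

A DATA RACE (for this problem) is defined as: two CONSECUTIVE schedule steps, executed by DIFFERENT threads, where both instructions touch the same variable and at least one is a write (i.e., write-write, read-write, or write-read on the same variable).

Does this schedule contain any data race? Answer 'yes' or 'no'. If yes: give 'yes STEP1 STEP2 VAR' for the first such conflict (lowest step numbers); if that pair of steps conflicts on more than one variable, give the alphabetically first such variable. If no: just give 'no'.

Steps 1,2: B(r=y,w=y) vs A(r=x,w=x). No conflict.
Steps 2,3: A(r=x,w=x) vs B(r=z,w=z). No conflict.
Steps 3,4: B(r=z,w=z) vs A(r=x,w=x). No conflict.
Steps 4,5: A(r=x,w=x) vs C(r=z,w=y). No conflict.
Steps 5,6: C(y = z) vs A(z = z + 2). RACE on z (R-W).
Steps 6,7: same thread (A). No race.
Steps 7,8: A(x = 4) vs B(x = z - 2). RACE on x (W-W).
Steps 8,9: B(x = z - 2) vs C(x = z). RACE on x (W-W).
First conflict at steps 5,6.

Answer: yes 5 6 z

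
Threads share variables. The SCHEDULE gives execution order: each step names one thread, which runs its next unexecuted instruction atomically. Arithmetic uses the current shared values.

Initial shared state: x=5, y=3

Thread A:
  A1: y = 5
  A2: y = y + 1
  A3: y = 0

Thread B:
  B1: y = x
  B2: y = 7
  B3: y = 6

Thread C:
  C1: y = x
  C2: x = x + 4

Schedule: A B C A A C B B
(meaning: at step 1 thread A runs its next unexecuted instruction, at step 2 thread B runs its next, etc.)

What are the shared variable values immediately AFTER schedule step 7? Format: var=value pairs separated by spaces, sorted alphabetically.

Step 1: thread A executes A1 (y = 5). Shared: x=5 y=5. PCs: A@1 B@0 C@0
Step 2: thread B executes B1 (y = x). Shared: x=5 y=5. PCs: A@1 B@1 C@0
Step 3: thread C executes C1 (y = x). Shared: x=5 y=5. PCs: A@1 B@1 C@1
Step 4: thread A executes A2 (y = y + 1). Shared: x=5 y=6. PCs: A@2 B@1 C@1
Step 5: thread A executes A3 (y = 0). Shared: x=5 y=0. PCs: A@3 B@1 C@1
Step 6: thread C executes C2 (x = x + 4). Shared: x=9 y=0. PCs: A@3 B@1 C@2
Step 7: thread B executes B2 (y = 7). Shared: x=9 y=7. PCs: A@3 B@2 C@2

Answer: x=9 y=7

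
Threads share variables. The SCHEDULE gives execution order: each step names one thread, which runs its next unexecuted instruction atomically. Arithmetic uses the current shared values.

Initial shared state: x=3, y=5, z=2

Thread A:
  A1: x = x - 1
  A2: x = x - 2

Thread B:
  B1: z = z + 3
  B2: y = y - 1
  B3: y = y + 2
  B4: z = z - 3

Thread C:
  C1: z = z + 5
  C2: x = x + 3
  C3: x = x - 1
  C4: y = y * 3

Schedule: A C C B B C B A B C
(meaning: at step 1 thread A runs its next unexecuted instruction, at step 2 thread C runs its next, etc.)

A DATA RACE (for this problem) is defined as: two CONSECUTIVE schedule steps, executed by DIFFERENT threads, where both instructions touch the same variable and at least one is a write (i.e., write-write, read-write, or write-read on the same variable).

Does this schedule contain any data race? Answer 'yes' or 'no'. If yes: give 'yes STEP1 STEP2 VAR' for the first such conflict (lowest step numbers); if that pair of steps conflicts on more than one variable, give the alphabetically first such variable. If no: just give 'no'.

Answer: no

Derivation:
Steps 1,2: A(r=x,w=x) vs C(r=z,w=z). No conflict.
Steps 2,3: same thread (C). No race.
Steps 3,4: C(r=x,w=x) vs B(r=z,w=z). No conflict.
Steps 4,5: same thread (B). No race.
Steps 5,6: B(r=y,w=y) vs C(r=x,w=x). No conflict.
Steps 6,7: C(r=x,w=x) vs B(r=y,w=y). No conflict.
Steps 7,8: B(r=y,w=y) vs A(r=x,w=x). No conflict.
Steps 8,9: A(r=x,w=x) vs B(r=z,w=z). No conflict.
Steps 9,10: B(r=z,w=z) vs C(r=y,w=y). No conflict.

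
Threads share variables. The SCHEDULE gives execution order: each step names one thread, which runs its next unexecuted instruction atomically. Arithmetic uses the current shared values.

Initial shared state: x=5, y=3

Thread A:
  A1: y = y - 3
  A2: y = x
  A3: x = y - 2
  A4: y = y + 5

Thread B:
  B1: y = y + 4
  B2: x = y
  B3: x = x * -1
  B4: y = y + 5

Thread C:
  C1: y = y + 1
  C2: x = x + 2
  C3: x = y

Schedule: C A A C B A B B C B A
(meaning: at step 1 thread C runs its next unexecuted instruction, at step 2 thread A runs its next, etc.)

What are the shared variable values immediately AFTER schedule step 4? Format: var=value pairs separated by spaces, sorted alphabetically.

Answer: x=7 y=5

Derivation:
Step 1: thread C executes C1 (y = y + 1). Shared: x=5 y=4. PCs: A@0 B@0 C@1
Step 2: thread A executes A1 (y = y - 3). Shared: x=5 y=1. PCs: A@1 B@0 C@1
Step 3: thread A executes A2 (y = x). Shared: x=5 y=5. PCs: A@2 B@0 C@1
Step 4: thread C executes C2 (x = x + 2). Shared: x=7 y=5. PCs: A@2 B@0 C@2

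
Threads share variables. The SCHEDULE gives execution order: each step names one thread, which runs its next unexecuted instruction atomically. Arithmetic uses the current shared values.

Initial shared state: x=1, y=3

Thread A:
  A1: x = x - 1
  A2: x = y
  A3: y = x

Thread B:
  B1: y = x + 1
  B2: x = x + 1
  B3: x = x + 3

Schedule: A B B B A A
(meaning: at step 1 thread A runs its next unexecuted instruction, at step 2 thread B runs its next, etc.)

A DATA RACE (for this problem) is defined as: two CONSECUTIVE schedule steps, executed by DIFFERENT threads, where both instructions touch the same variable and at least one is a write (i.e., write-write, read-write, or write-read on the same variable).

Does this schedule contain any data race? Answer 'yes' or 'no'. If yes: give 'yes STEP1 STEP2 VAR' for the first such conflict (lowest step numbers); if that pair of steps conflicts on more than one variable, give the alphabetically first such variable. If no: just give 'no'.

Steps 1,2: A(x = x - 1) vs B(y = x + 1). RACE on x (W-R).
Steps 2,3: same thread (B). No race.
Steps 3,4: same thread (B). No race.
Steps 4,5: B(x = x + 3) vs A(x = y). RACE on x (W-W).
Steps 5,6: same thread (A). No race.
First conflict at steps 1,2.

Answer: yes 1 2 x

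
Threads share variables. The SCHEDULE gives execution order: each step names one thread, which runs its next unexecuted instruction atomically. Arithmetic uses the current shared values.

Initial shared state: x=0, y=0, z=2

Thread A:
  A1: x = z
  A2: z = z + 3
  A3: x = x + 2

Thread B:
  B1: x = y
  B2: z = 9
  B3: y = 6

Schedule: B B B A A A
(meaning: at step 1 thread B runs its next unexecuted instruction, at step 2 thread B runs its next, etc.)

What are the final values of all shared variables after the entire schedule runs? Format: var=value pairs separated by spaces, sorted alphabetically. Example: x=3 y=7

Answer: x=11 y=6 z=12

Derivation:
Step 1: thread B executes B1 (x = y). Shared: x=0 y=0 z=2. PCs: A@0 B@1
Step 2: thread B executes B2 (z = 9). Shared: x=0 y=0 z=9. PCs: A@0 B@2
Step 3: thread B executes B3 (y = 6). Shared: x=0 y=6 z=9. PCs: A@0 B@3
Step 4: thread A executes A1 (x = z). Shared: x=9 y=6 z=9. PCs: A@1 B@3
Step 5: thread A executes A2 (z = z + 3). Shared: x=9 y=6 z=12. PCs: A@2 B@3
Step 6: thread A executes A3 (x = x + 2). Shared: x=11 y=6 z=12. PCs: A@3 B@3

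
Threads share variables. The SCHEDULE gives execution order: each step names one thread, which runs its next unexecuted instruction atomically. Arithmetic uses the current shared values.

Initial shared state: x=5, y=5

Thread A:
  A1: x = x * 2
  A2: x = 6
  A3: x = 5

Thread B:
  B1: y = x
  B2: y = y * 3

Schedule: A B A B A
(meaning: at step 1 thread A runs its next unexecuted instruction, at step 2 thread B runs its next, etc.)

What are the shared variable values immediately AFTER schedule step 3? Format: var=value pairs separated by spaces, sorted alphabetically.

Answer: x=6 y=10

Derivation:
Step 1: thread A executes A1 (x = x * 2). Shared: x=10 y=5. PCs: A@1 B@0
Step 2: thread B executes B1 (y = x). Shared: x=10 y=10. PCs: A@1 B@1
Step 3: thread A executes A2 (x = 6). Shared: x=6 y=10. PCs: A@2 B@1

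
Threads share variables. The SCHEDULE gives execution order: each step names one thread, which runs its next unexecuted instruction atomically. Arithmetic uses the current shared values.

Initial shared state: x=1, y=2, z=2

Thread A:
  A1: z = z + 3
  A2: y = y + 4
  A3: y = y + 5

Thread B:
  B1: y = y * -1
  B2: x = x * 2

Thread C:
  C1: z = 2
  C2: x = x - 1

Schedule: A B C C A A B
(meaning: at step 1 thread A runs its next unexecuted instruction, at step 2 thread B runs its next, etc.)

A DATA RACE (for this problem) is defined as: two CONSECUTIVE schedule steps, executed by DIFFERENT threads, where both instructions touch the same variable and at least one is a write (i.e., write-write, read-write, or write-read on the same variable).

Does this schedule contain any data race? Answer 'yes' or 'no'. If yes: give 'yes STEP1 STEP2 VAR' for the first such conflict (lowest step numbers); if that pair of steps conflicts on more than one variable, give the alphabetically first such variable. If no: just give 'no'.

Answer: no

Derivation:
Steps 1,2: A(r=z,w=z) vs B(r=y,w=y). No conflict.
Steps 2,3: B(r=y,w=y) vs C(r=-,w=z). No conflict.
Steps 3,4: same thread (C). No race.
Steps 4,5: C(r=x,w=x) vs A(r=y,w=y). No conflict.
Steps 5,6: same thread (A). No race.
Steps 6,7: A(r=y,w=y) vs B(r=x,w=x). No conflict.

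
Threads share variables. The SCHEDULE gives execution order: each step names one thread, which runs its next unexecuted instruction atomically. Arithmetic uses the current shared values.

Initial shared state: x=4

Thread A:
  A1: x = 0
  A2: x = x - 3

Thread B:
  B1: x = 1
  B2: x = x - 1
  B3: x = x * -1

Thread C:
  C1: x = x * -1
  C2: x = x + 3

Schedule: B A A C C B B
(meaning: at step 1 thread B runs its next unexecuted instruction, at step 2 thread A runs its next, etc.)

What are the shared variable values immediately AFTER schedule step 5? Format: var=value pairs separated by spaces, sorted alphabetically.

Step 1: thread B executes B1 (x = 1). Shared: x=1. PCs: A@0 B@1 C@0
Step 2: thread A executes A1 (x = 0). Shared: x=0. PCs: A@1 B@1 C@0
Step 3: thread A executes A2 (x = x - 3). Shared: x=-3. PCs: A@2 B@1 C@0
Step 4: thread C executes C1 (x = x * -1). Shared: x=3. PCs: A@2 B@1 C@1
Step 5: thread C executes C2 (x = x + 3). Shared: x=6. PCs: A@2 B@1 C@2

Answer: x=6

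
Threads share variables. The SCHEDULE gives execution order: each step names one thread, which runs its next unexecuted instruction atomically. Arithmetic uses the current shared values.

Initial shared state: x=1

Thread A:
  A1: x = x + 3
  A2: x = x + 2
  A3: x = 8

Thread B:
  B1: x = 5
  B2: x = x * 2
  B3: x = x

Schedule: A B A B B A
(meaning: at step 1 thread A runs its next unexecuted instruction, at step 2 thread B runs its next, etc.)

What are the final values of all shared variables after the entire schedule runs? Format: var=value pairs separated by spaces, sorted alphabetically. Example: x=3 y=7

Step 1: thread A executes A1 (x = x + 3). Shared: x=4. PCs: A@1 B@0
Step 2: thread B executes B1 (x = 5). Shared: x=5. PCs: A@1 B@1
Step 3: thread A executes A2 (x = x + 2). Shared: x=7. PCs: A@2 B@1
Step 4: thread B executes B2 (x = x * 2). Shared: x=14. PCs: A@2 B@2
Step 5: thread B executes B3 (x = x). Shared: x=14. PCs: A@2 B@3
Step 6: thread A executes A3 (x = 8). Shared: x=8. PCs: A@3 B@3

Answer: x=8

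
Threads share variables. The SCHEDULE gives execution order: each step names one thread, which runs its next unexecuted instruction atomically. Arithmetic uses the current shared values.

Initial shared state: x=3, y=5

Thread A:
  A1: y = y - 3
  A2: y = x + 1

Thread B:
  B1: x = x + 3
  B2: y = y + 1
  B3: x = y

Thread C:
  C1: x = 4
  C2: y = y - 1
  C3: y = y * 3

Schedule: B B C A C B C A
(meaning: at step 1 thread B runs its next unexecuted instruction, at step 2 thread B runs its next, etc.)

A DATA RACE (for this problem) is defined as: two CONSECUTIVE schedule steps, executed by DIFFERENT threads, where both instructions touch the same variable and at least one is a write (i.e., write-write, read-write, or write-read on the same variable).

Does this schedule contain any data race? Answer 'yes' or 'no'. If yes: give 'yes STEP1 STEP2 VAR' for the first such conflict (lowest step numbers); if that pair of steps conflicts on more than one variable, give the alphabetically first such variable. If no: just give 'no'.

Answer: yes 4 5 y

Derivation:
Steps 1,2: same thread (B). No race.
Steps 2,3: B(r=y,w=y) vs C(r=-,w=x). No conflict.
Steps 3,4: C(r=-,w=x) vs A(r=y,w=y). No conflict.
Steps 4,5: A(y = y - 3) vs C(y = y - 1). RACE on y (W-W).
Steps 5,6: C(y = y - 1) vs B(x = y). RACE on y (W-R).
Steps 6,7: B(x = y) vs C(y = y * 3). RACE on y (R-W).
Steps 7,8: C(y = y * 3) vs A(y = x + 1). RACE on y (W-W).
First conflict at steps 4,5.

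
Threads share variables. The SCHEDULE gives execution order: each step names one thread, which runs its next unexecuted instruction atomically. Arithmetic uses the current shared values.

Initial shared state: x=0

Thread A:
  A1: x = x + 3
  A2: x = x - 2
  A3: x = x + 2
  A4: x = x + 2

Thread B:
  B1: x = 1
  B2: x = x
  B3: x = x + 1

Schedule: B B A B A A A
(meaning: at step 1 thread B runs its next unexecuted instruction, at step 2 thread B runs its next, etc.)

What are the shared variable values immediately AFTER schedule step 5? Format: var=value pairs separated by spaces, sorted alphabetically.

Step 1: thread B executes B1 (x = 1). Shared: x=1. PCs: A@0 B@1
Step 2: thread B executes B2 (x = x). Shared: x=1. PCs: A@0 B@2
Step 3: thread A executes A1 (x = x + 3). Shared: x=4. PCs: A@1 B@2
Step 4: thread B executes B3 (x = x + 1). Shared: x=5. PCs: A@1 B@3
Step 5: thread A executes A2 (x = x - 2). Shared: x=3. PCs: A@2 B@3

Answer: x=3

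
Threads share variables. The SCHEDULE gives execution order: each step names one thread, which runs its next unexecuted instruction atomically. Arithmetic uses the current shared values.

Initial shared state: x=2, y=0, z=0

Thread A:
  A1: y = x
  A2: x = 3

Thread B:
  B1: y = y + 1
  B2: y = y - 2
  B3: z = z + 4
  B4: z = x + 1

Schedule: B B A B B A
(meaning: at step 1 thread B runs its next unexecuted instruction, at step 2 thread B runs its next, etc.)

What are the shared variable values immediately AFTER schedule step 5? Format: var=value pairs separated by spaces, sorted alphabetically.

Answer: x=2 y=2 z=3

Derivation:
Step 1: thread B executes B1 (y = y + 1). Shared: x=2 y=1 z=0. PCs: A@0 B@1
Step 2: thread B executes B2 (y = y - 2). Shared: x=2 y=-1 z=0. PCs: A@0 B@2
Step 3: thread A executes A1 (y = x). Shared: x=2 y=2 z=0. PCs: A@1 B@2
Step 4: thread B executes B3 (z = z + 4). Shared: x=2 y=2 z=4. PCs: A@1 B@3
Step 5: thread B executes B4 (z = x + 1). Shared: x=2 y=2 z=3. PCs: A@1 B@4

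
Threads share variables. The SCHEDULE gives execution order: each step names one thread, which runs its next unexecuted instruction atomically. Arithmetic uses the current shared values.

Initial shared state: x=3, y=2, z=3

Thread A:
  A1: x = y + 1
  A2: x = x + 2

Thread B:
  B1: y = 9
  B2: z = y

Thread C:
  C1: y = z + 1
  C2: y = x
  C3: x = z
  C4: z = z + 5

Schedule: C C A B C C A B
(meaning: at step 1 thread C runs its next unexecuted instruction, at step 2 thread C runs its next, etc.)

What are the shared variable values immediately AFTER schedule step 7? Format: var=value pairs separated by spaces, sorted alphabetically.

Answer: x=5 y=9 z=8

Derivation:
Step 1: thread C executes C1 (y = z + 1). Shared: x=3 y=4 z=3. PCs: A@0 B@0 C@1
Step 2: thread C executes C2 (y = x). Shared: x=3 y=3 z=3. PCs: A@0 B@0 C@2
Step 3: thread A executes A1 (x = y + 1). Shared: x=4 y=3 z=3. PCs: A@1 B@0 C@2
Step 4: thread B executes B1 (y = 9). Shared: x=4 y=9 z=3. PCs: A@1 B@1 C@2
Step 5: thread C executes C3 (x = z). Shared: x=3 y=9 z=3. PCs: A@1 B@1 C@3
Step 6: thread C executes C4 (z = z + 5). Shared: x=3 y=9 z=8. PCs: A@1 B@1 C@4
Step 7: thread A executes A2 (x = x + 2). Shared: x=5 y=9 z=8. PCs: A@2 B@1 C@4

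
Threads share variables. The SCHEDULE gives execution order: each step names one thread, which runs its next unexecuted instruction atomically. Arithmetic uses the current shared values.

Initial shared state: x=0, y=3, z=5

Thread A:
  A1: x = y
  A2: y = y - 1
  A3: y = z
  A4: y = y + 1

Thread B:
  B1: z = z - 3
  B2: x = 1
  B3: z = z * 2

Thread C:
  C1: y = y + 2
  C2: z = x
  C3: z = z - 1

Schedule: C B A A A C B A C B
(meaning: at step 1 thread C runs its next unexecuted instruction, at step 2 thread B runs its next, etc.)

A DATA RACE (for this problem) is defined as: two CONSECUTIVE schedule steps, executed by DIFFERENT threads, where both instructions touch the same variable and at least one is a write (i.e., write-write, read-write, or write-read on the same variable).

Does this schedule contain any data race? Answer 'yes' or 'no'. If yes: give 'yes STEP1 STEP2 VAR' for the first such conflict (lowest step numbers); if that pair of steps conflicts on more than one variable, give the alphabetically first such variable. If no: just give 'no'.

Steps 1,2: C(r=y,w=y) vs B(r=z,w=z). No conflict.
Steps 2,3: B(r=z,w=z) vs A(r=y,w=x). No conflict.
Steps 3,4: same thread (A). No race.
Steps 4,5: same thread (A). No race.
Steps 5,6: A(y = z) vs C(z = x). RACE on z (R-W).
Steps 6,7: C(z = x) vs B(x = 1). RACE on x (R-W).
Steps 7,8: B(r=-,w=x) vs A(r=y,w=y). No conflict.
Steps 8,9: A(r=y,w=y) vs C(r=z,w=z). No conflict.
Steps 9,10: C(z = z - 1) vs B(z = z * 2). RACE on z (W-W).
First conflict at steps 5,6.

Answer: yes 5 6 z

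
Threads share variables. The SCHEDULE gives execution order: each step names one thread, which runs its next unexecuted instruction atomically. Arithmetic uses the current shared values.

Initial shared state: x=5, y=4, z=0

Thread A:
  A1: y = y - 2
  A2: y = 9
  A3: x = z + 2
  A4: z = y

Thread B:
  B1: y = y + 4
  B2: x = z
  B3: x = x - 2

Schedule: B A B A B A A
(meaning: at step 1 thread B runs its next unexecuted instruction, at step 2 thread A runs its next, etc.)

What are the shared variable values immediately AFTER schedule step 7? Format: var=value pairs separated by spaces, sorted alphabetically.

Answer: x=2 y=9 z=9

Derivation:
Step 1: thread B executes B1 (y = y + 4). Shared: x=5 y=8 z=0. PCs: A@0 B@1
Step 2: thread A executes A1 (y = y - 2). Shared: x=5 y=6 z=0. PCs: A@1 B@1
Step 3: thread B executes B2 (x = z). Shared: x=0 y=6 z=0. PCs: A@1 B@2
Step 4: thread A executes A2 (y = 9). Shared: x=0 y=9 z=0. PCs: A@2 B@2
Step 5: thread B executes B3 (x = x - 2). Shared: x=-2 y=9 z=0. PCs: A@2 B@3
Step 6: thread A executes A3 (x = z + 2). Shared: x=2 y=9 z=0. PCs: A@3 B@3
Step 7: thread A executes A4 (z = y). Shared: x=2 y=9 z=9. PCs: A@4 B@3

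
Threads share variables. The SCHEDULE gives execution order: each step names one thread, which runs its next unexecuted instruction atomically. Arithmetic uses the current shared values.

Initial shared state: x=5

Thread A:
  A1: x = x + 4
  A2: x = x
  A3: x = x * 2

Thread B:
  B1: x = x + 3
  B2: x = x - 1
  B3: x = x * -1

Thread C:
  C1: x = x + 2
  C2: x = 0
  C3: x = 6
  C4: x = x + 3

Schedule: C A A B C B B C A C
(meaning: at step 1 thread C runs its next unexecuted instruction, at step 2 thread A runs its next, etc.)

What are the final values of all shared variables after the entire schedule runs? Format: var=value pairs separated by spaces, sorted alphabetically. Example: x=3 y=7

Answer: x=15

Derivation:
Step 1: thread C executes C1 (x = x + 2). Shared: x=7. PCs: A@0 B@0 C@1
Step 2: thread A executes A1 (x = x + 4). Shared: x=11. PCs: A@1 B@0 C@1
Step 3: thread A executes A2 (x = x). Shared: x=11. PCs: A@2 B@0 C@1
Step 4: thread B executes B1 (x = x + 3). Shared: x=14. PCs: A@2 B@1 C@1
Step 5: thread C executes C2 (x = 0). Shared: x=0. PCs: A@2 B@1 C@2
Step 6: thread B executes B2 (x = x - 1). Shared: x=-1. PCs: A@2 B@2 C@2
Step 7: thread B executes B3 (x = x * -1). Shared: x=1. PCs: A@2 B@3 C@2
Step 8: thread C executes C3 (x = 6). Shared: x=6. PCs: A@2 B@3 C@3
Step 9: thread A executes A3 (x = x * 2). Shared: x=12. PCs: A@3 B@3 C@3
Step 10: thread C executes C4 (x = x + 3). Shared: x=15. PCs: A@3 B@3 C@4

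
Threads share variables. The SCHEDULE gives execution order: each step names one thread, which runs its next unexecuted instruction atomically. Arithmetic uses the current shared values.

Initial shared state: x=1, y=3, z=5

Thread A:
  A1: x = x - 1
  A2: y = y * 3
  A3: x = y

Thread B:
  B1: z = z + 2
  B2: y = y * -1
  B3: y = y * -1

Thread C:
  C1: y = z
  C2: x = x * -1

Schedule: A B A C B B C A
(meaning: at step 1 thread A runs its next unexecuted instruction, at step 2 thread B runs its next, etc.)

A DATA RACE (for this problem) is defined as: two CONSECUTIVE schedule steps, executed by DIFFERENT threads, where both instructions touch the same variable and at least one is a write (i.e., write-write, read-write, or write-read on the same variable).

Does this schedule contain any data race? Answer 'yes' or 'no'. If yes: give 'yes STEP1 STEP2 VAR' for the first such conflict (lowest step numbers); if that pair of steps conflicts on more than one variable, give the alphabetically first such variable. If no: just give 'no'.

Steps 1,2: A(r=x,w=x) vs B(r=z,w=z). No conflict.
Steps 2,3: B(r=z,w=z) vs A(r=y,w=y). No conflict.
Steps 3,4: A(y = y * 3) vs C(y = z). RACE on y (W-W).
Steps 4,5: C(y = z) vs B(y = y * -1). RACE on y (W-W).
Steps 5,6: same thread (B). No race.
Steps 6,7: B(r=y,w=y) vs C(r=x,w=x). No conflict.
Steps 7,8: C(x = x * -1) vs A(x = y). RACE on x (W-W).
First conflict at steps 3,4.

Answer: yes 3 4 y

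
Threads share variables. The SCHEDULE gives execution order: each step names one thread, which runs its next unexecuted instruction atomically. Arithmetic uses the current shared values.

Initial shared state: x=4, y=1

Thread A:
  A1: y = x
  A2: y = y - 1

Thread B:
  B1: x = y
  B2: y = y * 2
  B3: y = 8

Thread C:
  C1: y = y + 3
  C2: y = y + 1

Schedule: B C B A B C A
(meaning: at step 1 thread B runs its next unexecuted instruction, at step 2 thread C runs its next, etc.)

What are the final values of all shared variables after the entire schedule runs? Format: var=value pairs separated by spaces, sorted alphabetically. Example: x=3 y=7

Step 1: thread B executes B1 (x = y). Shared: x=1 y=1. PCs: A@0 B@1 C@0
Step 2: thread C executes C1 (y = y + 3). Shared: x=1 y=4. PCs: A@0 B@1 C@1
Step 3: thread B executes B2 (y = y * 2). Shared: x=1 y=8. PCs: A@0 B@2 C@1
Step 4: thread A executes A1 (y = x). Shared: x=1 y=1. PCs: A@1 B@2 C@1
Step 5: thread B executes B3 (y = 8). Shared: x=1 y=8. PCs: A@1 B@3 C@1
Step 6: thread C executes C2 (y = y + 1). Shared: x=1 y=9. PCs: A@1 B@3 C@2
Step 7: thread A executes A2 (y = y - 1). Shared: x=1 y=8. PCs: A@2 B@3 C@2

Answer: x=1 y=8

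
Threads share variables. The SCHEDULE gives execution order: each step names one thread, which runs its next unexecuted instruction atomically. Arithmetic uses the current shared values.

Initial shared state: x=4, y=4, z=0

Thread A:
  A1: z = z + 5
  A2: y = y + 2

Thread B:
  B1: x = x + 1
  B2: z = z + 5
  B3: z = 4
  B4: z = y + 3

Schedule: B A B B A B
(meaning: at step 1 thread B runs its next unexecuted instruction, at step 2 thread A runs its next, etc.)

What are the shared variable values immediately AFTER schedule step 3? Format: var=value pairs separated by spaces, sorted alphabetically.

Answer: x=5 y=4 z=10

Derivation:
Step 1: thread B executes B1 (x = x + 1). Shared: x=5 y=4 z=0. PCs: A@0 B@1
Step 2: thread A executes A1 (z = z + 5). Shared: x=5 y=4 z=5. PCs: A@1 B@1
Step 3: thread B executes B2 (z = z + 5). Shared: x=5 y=4 z=10. PCs: A@1 B@2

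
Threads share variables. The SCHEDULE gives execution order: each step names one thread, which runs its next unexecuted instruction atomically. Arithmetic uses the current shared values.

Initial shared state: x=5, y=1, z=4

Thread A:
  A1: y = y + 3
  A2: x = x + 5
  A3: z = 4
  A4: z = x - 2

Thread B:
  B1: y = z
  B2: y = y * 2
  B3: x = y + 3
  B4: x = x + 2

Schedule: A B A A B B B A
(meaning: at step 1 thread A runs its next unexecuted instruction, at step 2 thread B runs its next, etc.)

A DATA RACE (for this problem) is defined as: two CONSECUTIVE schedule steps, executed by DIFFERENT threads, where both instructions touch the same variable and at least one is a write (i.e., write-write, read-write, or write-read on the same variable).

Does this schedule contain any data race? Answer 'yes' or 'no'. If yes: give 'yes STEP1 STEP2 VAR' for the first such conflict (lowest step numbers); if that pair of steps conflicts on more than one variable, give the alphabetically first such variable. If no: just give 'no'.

Steps 1,2: A(y = y + 3) vs B(y = z). RACE on y (W-W).
Steps 2,3: B(r=z,w=y) vs A(r=x,w=x). No conflict.
Steps 3,4: same thread (A). No race.
Steps 4,5: A(r=-,w=z) vs B(r=y,w=y). No conflict.
Steps 5,6: same thread (B). No race.
Steps 6,7: same thread (B). No race.
Steps 7,8: B(x = x + 2) vs A(z = x - 2). RACE on x (W-R).
First conflict at steps 1,2.

Answer: yes 1 2 y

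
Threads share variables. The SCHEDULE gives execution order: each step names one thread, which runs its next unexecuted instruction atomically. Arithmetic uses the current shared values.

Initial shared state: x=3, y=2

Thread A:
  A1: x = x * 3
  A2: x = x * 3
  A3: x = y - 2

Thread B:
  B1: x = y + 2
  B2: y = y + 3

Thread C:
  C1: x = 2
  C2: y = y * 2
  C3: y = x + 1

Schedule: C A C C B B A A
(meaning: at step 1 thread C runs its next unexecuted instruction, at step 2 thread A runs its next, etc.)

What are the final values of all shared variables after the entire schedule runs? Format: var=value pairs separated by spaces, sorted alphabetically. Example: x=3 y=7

Step 1: thread C executes C1 (x = 2). Shared: x=2 y=2. PCs: A@0 B@0 C@1
Step 2: thread A executes A1 (x = x * 3). Shared: x=6 y=2. PCs: A@1 B@0 C@1
Step 3: thread C executes C2 (y = y * 2). Shared: x=6 y=4. PCs: A@1 B@0 C@2
Step 4: thread C executes C3 (y = x + 1). Shared: x=6 y=7. PCs: A@1 B@0 C@3
Step 5: thread B executes B1 (x = y + 2). Shared: x=9 y=7. PCs: A@1 B@1 C@3
Step 6: thread B executes B2 (y = y + 3). Shared: x=9 y=10. PCs: A@1 B@2 C@3
Step 7: thread A executes A2 (x = x * 3). Shared: x=27 y=10. PCs: A@2 B@2 C@3
Step 8: thread A executes A3 (x = y - 2). Shared: x=8 y=10. PCs: A@3 B@2 C@3

Answer: x=8 y=10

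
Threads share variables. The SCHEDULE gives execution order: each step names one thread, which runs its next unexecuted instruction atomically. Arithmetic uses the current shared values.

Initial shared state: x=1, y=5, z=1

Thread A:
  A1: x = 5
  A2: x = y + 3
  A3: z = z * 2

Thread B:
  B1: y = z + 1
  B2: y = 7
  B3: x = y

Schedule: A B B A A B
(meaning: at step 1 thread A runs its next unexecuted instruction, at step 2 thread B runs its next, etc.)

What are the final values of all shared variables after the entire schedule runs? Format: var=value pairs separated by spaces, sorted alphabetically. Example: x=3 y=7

Step 1: thread A executes A1 (x = 5). Shared: x=5 y=5 z=1. PCs: A@1 B@0
Step 2: thread B executes B1 (y = z + 1). Shared: x=5 y=2 z=1. PCs: A@1 B@1
Step 3: thread B executes B2 (y = 7). Shared: x=5 y=7 z=1. PCs: A@1 B@2
Step 4: thread A executes A2 (x = y + 3). Shared: x=10 y=7 z=1. PCs: A@2 B@2
Step 5: thread A executes A3 (z = z * 2). Shared: x=10 y=7 z=2. PCs: A@3 B@2
Step 6: thread B executes B3 (x = y). Shared: x=7 y=7 z=2. PCs: A@3 B@3

Answer: x=7 y=7 z=2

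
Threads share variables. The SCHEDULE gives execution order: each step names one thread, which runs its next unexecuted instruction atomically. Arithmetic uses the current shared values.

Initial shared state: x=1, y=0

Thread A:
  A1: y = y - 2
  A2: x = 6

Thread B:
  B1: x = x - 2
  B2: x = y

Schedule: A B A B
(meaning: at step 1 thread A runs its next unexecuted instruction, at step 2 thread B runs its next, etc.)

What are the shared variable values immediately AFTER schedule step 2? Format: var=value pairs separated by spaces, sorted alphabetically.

Step 1: thread A executes A1 (y = y - 2). Shared: x=1 y=-2. PCs: A@1 B@0
Step 2: thread B executes B1 (x = x - 2). Shared: x=-1 y=-2. PCs: A@1 B@1

Answer: x=-1 y=-2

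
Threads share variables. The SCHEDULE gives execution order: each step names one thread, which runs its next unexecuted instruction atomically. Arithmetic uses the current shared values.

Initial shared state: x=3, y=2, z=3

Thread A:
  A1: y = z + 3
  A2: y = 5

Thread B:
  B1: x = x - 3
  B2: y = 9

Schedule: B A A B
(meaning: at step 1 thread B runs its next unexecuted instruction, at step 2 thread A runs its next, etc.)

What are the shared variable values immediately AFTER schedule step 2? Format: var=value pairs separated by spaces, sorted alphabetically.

Step 1: thread B executes B1 (x = x - 3). Shared: x=0 y=2 z=3. PCs: A@0 B@1
Step 2: thread A executes A1 (y = z + 3). Shared: x=0 y=6 z=3. PCs: A@1 B@1

Answer: x=0 y=6 z=3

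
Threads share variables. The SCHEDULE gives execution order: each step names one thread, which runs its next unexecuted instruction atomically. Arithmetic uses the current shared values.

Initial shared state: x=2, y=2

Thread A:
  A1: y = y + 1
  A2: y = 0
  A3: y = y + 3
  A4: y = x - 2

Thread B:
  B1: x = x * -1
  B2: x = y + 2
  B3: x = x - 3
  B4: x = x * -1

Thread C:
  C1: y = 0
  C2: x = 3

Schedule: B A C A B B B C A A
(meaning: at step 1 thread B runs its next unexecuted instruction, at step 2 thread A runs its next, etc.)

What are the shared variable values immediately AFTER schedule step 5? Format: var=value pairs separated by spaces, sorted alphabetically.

Step 1: thread B executes B1 (x = x * -1). Shared: x=-2 y=2. PCs: A@0 B@1 C@0
Step 2: thread A executes A1 (y = y + 1). Shared: x=-2 y=3. PCs: A@1 B@1 C@0
Step 3: thread C executes C1 (y = 0). Shared: x=-2 y=0. PCs: A@1 B@1 C@1
Step 4: thread A executes A2 (y = 0). Shared: x=-2 y=0. PCs: A@2 B@1 C@1
Step 5: thread B executes B2 (x = y + 2). Shared: x=2 y=0. PCs: A@2 B@2 C@1

Answer: x=2 y=0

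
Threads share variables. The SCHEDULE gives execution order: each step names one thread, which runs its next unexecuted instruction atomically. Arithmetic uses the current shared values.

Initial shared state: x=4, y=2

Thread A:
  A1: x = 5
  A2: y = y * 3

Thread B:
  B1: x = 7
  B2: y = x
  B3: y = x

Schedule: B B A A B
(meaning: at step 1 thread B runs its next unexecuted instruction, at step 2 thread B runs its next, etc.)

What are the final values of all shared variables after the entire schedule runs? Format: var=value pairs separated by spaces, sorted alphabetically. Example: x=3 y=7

Answer: x=5 y=5

Derivation:
Step 1: thread B executes B1 (x = 7). Shared: x=7 y=2. PCs: A@0 B@1
Step 2: thread B executes B2 (y = x). Shared: x=7 y=7. PCs: A@0 B@2
Step 3: thread A executes A1 (x = 5). Shared: x=5 y=7. PCs: A@1 B@2
Step 4: thread A executes A2 (y = y * 3). Shared: x=5 y=21. PCs: A@2 B@2
Step 5: thread B executes B3 (y = x). Shared: x=5 y=5. PCs: A@2 B@3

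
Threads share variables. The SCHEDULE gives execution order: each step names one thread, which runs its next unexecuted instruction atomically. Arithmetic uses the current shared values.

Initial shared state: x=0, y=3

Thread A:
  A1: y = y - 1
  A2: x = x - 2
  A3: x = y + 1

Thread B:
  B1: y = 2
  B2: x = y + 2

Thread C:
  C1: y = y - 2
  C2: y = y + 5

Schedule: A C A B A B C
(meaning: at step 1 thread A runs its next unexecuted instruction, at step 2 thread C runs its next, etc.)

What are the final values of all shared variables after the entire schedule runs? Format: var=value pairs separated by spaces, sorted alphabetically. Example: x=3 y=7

Step 1: thread A executes A1 (y = y - 1). Shared: x=0 y=2. PCs: A@1 B@0 C@0
Step 2: thread C executes C1 (y = y - 2). Shared: x=0 y=0. PCs: A@1 B@0 C@1
Step 3: thread A executes A2 (x = x - 2). Shared: x=-2 y=0. PCs: A@2 B@0 C@1
Step 4: thread B executes B1 (y = 2). Shared: x=-2 y=2. PCs: A@2 B@1 C@1
Step 5: thread A executes A3 (x = y + 1). Shared: x=3 y=2. PCs: A@3 B@1 C@1
Step 6: thread B executes B2 (x = y + 2). Shared: x=4 y=2. PCs: A@3 B@2 C@1
Step 7: thread C executes C2 (y = y + 5). Shared: x=4 y=7. PCs: A@3 B@2 C@2

Answer: x=4 y=7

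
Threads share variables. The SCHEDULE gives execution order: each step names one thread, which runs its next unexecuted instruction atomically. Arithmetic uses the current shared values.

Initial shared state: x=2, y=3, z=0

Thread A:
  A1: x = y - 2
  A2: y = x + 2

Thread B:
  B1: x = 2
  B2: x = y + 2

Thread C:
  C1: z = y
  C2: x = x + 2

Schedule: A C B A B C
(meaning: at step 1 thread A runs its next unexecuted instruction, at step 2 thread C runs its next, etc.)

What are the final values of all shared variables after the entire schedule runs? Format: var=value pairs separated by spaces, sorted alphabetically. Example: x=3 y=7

Step 1: thread A executes A1 (x = y - 2). Shared: x=1 y=3 z=0. PCs: A@1 B@0 C@0
Step 2: thread C executes C1 (z = y). Shared: x=1 y=3 z=3. PCs: A@1 B@0 C@1
Step 3: thread B executes B1 (x = 2). Shared: x=2 y=3 z=3. PCs: A@1 B@1 C@1
Step 4: thread A executes A2 (y = x + 2). Shared: x=2 y=4 z=3. PCs: A@2 B@1 C@1
Step 5: thread B executes B2 (x = y + 2). Shared: x=6 y=4 z=3. PCs: A@2 B@2 C@1
Step 6: thread C executes C2 (x = x + 2). Shared: x=8 y=4 z=3. PCs: A@2 B@2 C@2

Answer: x=8 y=4 z=3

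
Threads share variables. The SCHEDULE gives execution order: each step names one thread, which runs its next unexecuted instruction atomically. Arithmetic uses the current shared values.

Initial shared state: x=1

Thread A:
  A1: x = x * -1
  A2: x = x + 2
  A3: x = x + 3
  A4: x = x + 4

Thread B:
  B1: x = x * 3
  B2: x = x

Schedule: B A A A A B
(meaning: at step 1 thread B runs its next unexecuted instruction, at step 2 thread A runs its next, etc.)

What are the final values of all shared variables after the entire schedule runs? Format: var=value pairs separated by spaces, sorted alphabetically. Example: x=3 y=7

Step 1: thread B executes B1 (x = x * 3). Shared: x=3. PCs: A@0 B@1
Step 2: thread A executes A1 (x = x * -1). Shared: x=-3. PCs: A@1 B@1
Step 3: thread A executes A2 (x = x + 2). Shared: x=-1. PCs: A@2 B@1
Step 4: thread A executes A3 (x = x + 3). Shared: x=2. PCs: A@3 B@1
Step 5: thread A executes A4 (x = x + 4). Shared: x=6. PCs: A@4 B@1
Step 6: thread B executes B2 (x = x). Shared: x=6. PCs: A@4 B@2

Answer: x=6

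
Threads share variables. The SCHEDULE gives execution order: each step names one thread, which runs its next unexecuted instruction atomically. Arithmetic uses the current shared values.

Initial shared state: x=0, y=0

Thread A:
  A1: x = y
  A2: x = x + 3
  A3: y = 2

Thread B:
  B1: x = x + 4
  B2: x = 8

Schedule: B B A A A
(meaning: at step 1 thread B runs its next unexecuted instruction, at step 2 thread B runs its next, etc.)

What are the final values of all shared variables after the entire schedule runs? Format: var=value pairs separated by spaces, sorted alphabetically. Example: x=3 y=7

Step 1: thread B executes B1 (x = x + 4). Shared: x=4 y=0. PCs: A@0 B@1
Step 2: thread B executes B2 (x = 8). Shared: x=8 y=0. PCs: A@0 B@2
Step 3: thread A executes A1 (x = y). Shared: x=0 y=0. PCs: A@1 B@2
Step 4: thread A executes A2 (x = x + 3). Shared: x=3 y=0. PCs: A@2 B@2
Step 5: thread A executes A3 (y = 2). Shared: x=3 y=2. PCs: A@3 B@2

Answer: x=3 y=2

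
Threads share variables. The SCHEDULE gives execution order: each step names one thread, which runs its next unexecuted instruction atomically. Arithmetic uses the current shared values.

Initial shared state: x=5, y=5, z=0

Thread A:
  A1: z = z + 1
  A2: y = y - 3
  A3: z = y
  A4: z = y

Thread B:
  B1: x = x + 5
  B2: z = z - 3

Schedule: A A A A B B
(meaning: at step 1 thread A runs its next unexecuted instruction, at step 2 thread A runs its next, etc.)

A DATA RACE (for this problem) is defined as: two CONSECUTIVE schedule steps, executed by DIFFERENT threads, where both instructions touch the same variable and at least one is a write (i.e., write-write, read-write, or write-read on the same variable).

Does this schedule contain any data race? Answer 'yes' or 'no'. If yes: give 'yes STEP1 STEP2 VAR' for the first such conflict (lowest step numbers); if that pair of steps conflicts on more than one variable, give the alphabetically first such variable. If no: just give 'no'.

Steps 1,2: same thread (A). No race.
Steps 2,3: same thread (A). No race.
Steps 3,4: same thread (A). No race.
Steps 4,5: A(r=y,w=z) vs B(r=x,w=x). No conflict.
Steps 5,6: same thread (B). No race.

Answer: no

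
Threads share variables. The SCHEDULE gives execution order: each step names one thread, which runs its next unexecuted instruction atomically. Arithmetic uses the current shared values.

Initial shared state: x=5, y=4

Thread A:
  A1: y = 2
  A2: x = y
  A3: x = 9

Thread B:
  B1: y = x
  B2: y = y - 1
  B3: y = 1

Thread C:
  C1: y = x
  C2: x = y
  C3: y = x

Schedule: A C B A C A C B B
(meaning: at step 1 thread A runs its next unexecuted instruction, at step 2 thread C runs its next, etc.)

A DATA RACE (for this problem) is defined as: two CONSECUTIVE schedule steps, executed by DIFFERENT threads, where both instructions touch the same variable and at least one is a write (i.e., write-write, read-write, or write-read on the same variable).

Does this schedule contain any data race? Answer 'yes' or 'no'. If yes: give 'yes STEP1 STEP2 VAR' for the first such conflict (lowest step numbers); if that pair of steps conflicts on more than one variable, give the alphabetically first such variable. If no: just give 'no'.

Steps 1,2: A(y = 2) vs C(y = x). RACE on y (W-W).
Steps 2,3: C(y = x) vs B(y = x). RACE on y (W-W).
Steps 3,4: B(y = x) vs A(x = y). RACE on x (R-W), y (W-R). Multiple vars; alphabetically first is x.
Steps 4,5: A(x = y) vs C(x = y). RACE on x (W-W).
Steps 5,6: C(x = y) vs A(x = 9). RACE on x (W-W).
Steps 6,7: A(x = 9) vs C(y = x). RACE on x (W-R).
Steps 7,8: C(y = x) vs B(y = y - 1). RACE on y (W-W).
Steps 8,9: same thread (B). No race.
First conflict at steps 1,2.

Answer: yes 1 2 y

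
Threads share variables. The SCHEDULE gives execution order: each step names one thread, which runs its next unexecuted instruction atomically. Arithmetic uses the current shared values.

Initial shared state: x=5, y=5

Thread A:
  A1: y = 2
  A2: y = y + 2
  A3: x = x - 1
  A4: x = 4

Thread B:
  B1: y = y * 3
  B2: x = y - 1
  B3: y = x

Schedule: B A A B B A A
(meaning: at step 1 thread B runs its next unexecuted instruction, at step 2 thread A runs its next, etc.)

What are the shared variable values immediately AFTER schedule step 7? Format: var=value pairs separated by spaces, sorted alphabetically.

Answer: x=4 y=3

Derivation:
Step 1: thread B executes B1 (y = y * 3). Shared: x=5 y=15. PCs: A@0 B@1
Step 2: thread A executes A1 (y = 2). Shared: x=5 y=2. PCs: A@1 B@1
Step 3: thread A executes A2 (y = y + 2). Shared: x=5 y=4. PCs: A@2 B@1
Step 4: thread B executes B2 (x = y - 1). Shared: x=3 y=4. PCs: A@2 B@2
Step 5: thread B executes B3 (y = x). Shared: x=3 y=3. PCs: A@2 B@3
Step 6: thread A executes A3 (x = x - 1). Shared: x=2 y=3. PCs: A@3 B@3
Step 7: thread A executes A4 (x = 4). Shared: x=4 y=3. PCs: A@4 B@3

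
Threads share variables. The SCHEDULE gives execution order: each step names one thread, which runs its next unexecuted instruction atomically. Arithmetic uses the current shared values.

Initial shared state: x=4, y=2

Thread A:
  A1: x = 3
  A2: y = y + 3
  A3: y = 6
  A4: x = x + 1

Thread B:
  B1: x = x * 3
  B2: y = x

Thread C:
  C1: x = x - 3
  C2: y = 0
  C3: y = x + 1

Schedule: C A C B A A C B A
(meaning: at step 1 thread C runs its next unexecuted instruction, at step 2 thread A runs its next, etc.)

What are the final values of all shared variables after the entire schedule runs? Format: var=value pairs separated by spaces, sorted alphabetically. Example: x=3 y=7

Step 1: thread C executes C1 (x = x - 3). Shared: x=1 y=2. PCs: A@0 B@0 C@1
Step 2: thread A executes A1 (x = 3). Shared: x=3 y=2. PCs: A@1 B@0 C@1
Step 3: thread C executes C2 (y = 0). Shared: x=3 y=0. PCs: A@1 B@0 C@2
Step 4: thread B executes B1 (x = x * 3). Shared: x=9 y=0. PCs: A@1 B@1 C@2
Step 5: thread A executes A2 (y = y + 3). Shared: x=9 y=3. PCs: A@2 B@1 C@2
Step 6: thread A executes A3 (y = 6). Shared: x=9 y=6. PCs: A@3 B@1 C@2
Step 7: thread C executes C3 (y = x + 1). Shared: x=9 y=10. PCs: A@3 B@1 C@3
Step 8: thread B executes B2 (y = x). Shared: x=9 y=9. PCs: A@3 B@2 C@3
Step 9: thread A executes A4 (x = x + 1). Shared: x=10 y=9. PCs: A@4 B@2 C@3

Answer: x=10 y=9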